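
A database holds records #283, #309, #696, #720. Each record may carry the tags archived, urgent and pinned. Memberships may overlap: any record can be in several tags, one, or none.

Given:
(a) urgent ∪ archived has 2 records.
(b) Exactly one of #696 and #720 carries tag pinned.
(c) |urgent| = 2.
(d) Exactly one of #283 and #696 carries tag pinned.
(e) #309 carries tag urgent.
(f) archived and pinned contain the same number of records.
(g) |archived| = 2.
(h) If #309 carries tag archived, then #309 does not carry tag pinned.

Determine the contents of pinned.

pinned = {#283, #720}

From (e): #309 ∈ urgent.
Suppose #283 ∉ pinned: no assignment then satisfies all the clues, so #283 ∈ pinned.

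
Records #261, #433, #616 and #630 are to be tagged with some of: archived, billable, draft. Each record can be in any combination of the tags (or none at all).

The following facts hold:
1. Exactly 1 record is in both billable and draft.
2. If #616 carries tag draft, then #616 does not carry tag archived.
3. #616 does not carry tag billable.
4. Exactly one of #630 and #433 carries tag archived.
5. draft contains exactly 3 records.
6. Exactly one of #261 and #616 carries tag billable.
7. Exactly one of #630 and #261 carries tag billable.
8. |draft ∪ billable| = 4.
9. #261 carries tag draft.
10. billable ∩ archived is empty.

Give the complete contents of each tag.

archived = {#630}; billable = {#261, #433}; draft = {#261, #616, #630}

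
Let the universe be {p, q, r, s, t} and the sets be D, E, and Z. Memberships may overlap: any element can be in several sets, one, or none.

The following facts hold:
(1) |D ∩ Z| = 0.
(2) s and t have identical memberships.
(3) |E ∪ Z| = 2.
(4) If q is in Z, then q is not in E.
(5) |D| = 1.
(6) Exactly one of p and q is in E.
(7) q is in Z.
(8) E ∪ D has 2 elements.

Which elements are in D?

D = {r}

From (7): q ∈ Z.
(4): q ∉ E.
(6) (exactly one): p ∈ E.
Suppose p ∈ D: no assignment then satisfies all the clues, so p ∉ D.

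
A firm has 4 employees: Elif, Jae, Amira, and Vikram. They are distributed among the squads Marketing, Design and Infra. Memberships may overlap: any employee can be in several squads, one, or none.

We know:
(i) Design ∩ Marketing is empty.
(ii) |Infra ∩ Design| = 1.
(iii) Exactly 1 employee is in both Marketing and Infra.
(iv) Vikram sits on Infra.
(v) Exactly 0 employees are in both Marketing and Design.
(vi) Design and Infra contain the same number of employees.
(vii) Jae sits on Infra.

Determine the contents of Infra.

Infra = {Jae, Vikram}

From (iv): Vikram ∈ Infra.
From (vii): Jae ∈ Infra.
Suppose Elif ∈ Infra: no assignment then satisfies all the clues, so Elif ∉ Infra.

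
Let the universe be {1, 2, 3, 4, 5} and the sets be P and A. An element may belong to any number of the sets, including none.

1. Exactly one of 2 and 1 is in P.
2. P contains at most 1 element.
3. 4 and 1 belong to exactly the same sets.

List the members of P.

P = {2}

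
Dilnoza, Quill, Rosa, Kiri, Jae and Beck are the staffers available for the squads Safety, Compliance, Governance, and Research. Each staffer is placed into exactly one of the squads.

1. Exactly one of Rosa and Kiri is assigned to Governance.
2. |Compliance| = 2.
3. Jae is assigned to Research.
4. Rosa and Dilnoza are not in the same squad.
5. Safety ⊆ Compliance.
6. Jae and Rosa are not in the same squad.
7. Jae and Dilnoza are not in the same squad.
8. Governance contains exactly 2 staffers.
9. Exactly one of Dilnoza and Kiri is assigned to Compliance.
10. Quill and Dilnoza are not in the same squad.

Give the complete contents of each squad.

From (3): Jae ∈ Research.
(6): Rosa ∉ Research.
(7): Dilnoza ∉ Research.
Suppose Dilnoza ∈ Safety: no assignment then satisfies all the clues, so Dilnoza ∉ Safety.

Safety = {}; Compliance = {Beck, Dilnoza}; Governance = {Quill, Rosa}; Research = {Jae, Kiri}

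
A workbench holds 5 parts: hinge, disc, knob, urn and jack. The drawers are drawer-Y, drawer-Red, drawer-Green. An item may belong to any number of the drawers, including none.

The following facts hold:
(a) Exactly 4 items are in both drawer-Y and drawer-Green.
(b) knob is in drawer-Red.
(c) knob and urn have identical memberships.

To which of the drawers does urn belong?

urn: drawer-Green, drawer-Red, drawer-Y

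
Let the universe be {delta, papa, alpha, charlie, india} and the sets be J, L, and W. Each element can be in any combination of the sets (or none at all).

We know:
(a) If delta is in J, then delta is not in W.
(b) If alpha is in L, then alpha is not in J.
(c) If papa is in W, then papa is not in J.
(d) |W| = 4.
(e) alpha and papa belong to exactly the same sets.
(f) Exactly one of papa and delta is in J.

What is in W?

W = {alpha, charlie, india, papa}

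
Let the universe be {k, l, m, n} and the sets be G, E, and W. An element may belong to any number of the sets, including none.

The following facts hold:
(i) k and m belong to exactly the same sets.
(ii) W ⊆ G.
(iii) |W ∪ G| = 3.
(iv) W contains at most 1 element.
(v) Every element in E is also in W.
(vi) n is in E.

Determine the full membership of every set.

G = {k, m, n}; E = {n}; W = {n}

From (vi): n ∈ E.
(v) with n ∈ E: n ∈ W.
(ii) with n ∈ W: n ∈ G.
(iv): W already has 1, so the rest are out.
(v) contrapositive: k ∉ E.
(v) contrapositive: l ∉ E.
(v) contrapositive: m ∉ E.
Suppose k ∉ G: no assignment then satisfies all the clues, so k ∈ G.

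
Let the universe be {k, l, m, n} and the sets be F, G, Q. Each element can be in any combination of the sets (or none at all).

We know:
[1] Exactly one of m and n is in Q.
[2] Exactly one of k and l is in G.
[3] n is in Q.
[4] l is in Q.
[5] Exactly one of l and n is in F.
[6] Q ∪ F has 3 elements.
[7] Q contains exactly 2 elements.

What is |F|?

2

From (3): n ∈ Q.
From (4): l ∈ Q.
(1) (exactly one): m ∉ Q.
(7): Q already has 2, so the rest are out.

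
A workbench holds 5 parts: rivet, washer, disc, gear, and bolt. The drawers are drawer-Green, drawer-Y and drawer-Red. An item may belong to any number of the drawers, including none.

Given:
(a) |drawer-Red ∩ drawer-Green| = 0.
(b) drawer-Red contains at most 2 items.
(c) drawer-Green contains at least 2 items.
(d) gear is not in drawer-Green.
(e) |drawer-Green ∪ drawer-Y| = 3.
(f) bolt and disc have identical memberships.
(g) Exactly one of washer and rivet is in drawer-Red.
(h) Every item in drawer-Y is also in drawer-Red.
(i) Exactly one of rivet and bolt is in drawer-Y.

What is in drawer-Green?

From (d): gear ∉ drawer-Green.
Suppose rivet ∈ drawer-Green: no assignment then satisfies all the clues, so rivet ∉ drawer-Green.

drawer-Green = {bolt, disc}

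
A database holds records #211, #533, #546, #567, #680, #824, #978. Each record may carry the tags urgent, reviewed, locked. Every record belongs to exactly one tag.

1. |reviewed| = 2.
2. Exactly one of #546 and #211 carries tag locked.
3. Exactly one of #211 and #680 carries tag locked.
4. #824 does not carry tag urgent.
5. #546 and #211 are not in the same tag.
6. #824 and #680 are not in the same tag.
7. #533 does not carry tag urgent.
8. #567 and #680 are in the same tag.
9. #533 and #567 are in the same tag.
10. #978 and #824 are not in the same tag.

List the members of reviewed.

reviewed = {#211, #824}

From (4): #824 ∉ urgent.
From (7): #533 ∉ urgent.
(9): #567 matches #533: #567 ∉ urgent.
(8): #680 matches #567: #680 ∉ urgent.
Suppose #211 ∉ reviewed: no assignment then satisfies all the clues, so #211 ∈ reviewed.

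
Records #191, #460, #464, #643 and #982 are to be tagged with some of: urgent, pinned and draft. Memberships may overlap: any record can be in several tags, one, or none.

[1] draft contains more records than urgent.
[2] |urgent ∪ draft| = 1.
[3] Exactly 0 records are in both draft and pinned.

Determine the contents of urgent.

urgent = {}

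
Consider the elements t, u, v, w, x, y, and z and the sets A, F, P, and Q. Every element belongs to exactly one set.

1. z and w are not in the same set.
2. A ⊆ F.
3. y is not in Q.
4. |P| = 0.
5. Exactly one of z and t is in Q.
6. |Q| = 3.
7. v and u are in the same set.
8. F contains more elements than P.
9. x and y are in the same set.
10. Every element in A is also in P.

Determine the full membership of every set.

A = {}; F = {t, w, x, y}; P = {}; Q = {u, v, z}

From (3): y ∉ Q.
(4): P already has 0, so the rest are out.
(9): x matches y: x ∉ Q.
(10) contrapositive: t ∉ A.
(10) contrapositive: u ∉ A.
(10) contrapositive: v ∉ A.
(10) contrapositive: w ∉ A.
(10) contrapositive: x ∉ A.
(10) contrapositive: y ∉ A.
(10) contrapositive: z ∉ A.
Only one set left: x ∈ F.
Suppose t ∉ F: no assignment then satisfies all the clues, so t ∈ F.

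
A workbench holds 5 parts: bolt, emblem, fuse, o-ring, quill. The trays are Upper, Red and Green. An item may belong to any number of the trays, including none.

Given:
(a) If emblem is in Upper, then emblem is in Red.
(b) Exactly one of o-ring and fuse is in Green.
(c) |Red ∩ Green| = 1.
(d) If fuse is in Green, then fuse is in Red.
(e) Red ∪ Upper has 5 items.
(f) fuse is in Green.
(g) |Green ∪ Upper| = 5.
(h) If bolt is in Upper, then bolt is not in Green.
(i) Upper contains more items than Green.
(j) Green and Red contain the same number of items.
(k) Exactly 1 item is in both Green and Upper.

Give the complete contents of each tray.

Upper = {bolt, emblem, o-ring, quill}; Red = {emblem, fuse}; Green = {fuse, quill}

From (f): fuse ∈ Green.
(b) (exactly one): o-ring ∉ Green.
(d): fuse ∈ Red.
Suppose bolt ∉ Upper: no assignment then satisfies all the clues, so bolt ∈ Upper.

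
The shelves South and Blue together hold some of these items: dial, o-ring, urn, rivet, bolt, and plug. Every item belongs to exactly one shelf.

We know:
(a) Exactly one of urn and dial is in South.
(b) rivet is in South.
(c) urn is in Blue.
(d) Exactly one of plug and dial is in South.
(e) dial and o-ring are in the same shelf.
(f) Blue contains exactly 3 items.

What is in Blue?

Blue = {bolt, plug, urn}

From (b): rivet ∈ South.
From (c): urn ∈ Blue.
(a) (exactly one): dial ∈ South.
(d) (exactly one): plug ∉ South.
(e): o-ring matches dial: o-ring ∈ South.
(f): only 3 candidates remain for Blue, so all are in.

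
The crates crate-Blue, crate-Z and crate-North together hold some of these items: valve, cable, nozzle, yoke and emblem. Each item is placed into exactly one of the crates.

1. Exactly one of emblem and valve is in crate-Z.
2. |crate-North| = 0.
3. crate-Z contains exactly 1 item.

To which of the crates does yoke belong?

yoke: crate-Blue

(2): crate-North already has 0, so the rest are out.
Suppose yoke ∉ crate-Blue: no assignment then satisfies all the clues, so yoke ∈ crate-Blue.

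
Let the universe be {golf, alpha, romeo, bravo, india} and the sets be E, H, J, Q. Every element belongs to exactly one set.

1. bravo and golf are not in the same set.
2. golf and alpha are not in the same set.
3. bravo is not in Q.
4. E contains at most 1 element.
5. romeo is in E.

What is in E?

E = {romeo}

From (3): bravo ∉ Q.
From (5): romeo ∈ E.
(4): E already has 1, so the rest are out.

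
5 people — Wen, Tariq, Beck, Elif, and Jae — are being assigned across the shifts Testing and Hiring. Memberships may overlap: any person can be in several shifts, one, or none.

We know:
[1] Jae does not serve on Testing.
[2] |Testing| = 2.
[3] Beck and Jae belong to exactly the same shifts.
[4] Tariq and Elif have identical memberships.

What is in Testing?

Testing = {Elif, Tariq}

From (1): Jae ∉ Testing.
(3): Beck matches Jae: Beck ∉ Testing.
Suppose Wen ∈ Testing: no assignment then satisfies all the clues, so Wen ∉ Testing.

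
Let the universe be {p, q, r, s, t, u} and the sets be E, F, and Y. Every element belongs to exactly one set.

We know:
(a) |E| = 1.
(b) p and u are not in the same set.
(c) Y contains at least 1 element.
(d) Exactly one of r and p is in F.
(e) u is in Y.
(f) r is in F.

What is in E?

E = {p}

From (e): u ∈ Y.
From (f): r ∈ F.
(b): p ∉ Y.
(d) (exactly one): p ∉ F.
Only one set left: p ∈ E.
(a): E already has 1, so the rest are out.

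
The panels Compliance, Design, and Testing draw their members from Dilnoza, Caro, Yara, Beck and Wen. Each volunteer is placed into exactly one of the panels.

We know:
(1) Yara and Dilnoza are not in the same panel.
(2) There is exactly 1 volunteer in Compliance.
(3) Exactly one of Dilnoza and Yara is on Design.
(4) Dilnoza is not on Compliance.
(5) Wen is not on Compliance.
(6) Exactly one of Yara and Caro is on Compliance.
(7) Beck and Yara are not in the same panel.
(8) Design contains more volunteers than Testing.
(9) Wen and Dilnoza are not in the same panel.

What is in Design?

Design = {Beck, Caro, Dilnoza}

From (4): Dilnoza ∉ Compliance.
From (5): Wen ∉ Compliance.
Suppose Dilnoza ∉ Design: no assignment then satisfies all the clues, so Dilnoza ∈ Design.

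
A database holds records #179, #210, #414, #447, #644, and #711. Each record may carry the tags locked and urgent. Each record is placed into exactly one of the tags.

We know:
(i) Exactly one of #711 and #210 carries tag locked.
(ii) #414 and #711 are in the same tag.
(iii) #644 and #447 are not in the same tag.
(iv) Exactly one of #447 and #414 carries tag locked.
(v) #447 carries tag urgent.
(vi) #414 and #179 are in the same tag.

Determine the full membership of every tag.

From (v): #447 ∈ urgent.
(iii): #644 ∉ urgent.
(iv) (exactly one): #414 ∈ locked.
(vi): #179 matches #414: #179 ∈ locked.
Only one tag left: #644 ∈ locked.
(ii): #711 matches #414: #711 ∈ locked.
(i) (exactly one): #210 ∉ locked.
Only one tag left: #210 ∈ urgent.

locked = {#179, #414, #644, #711}; urgent = {#210, #447}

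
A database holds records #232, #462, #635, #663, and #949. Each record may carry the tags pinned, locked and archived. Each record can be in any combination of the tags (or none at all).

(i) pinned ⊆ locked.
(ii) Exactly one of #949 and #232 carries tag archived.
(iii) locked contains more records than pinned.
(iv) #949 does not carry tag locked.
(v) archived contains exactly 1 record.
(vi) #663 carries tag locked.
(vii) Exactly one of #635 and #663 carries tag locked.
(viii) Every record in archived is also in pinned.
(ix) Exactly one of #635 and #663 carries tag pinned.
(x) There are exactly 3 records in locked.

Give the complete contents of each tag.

pinned = {#232, #663}; locked = {#232, #462, #663}; archived = {#232}

From (iv): #949 ∉ locked.
From (vi): #663 ∈ locked.
(i) contrapositive: #949 ∉ pinned.
(vii) (exactly one): #635 ∉ locked.
(viii) contrapositive: #949 ∉ archived.
(x): only 3 candidates remain for locked, so all are in.
(i) contrapositive: #635 ∉ pinned.
(ii) (exactly one): #232 ∈ archived.
(v): archived already has 1, so the rest are out.
(viii) with #232 ∈ archived: #232 ∈ pinned.
(ix) (exactly one): #663 ∈ pinned.
Suppose #462 ∈ pinned: no assignment then satisfies all the clues, so #462 ∉ pinned.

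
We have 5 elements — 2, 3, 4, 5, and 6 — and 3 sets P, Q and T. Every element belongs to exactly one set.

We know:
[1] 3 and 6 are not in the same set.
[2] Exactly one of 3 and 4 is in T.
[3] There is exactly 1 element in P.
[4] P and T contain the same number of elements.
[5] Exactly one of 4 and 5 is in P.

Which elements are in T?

T = {3}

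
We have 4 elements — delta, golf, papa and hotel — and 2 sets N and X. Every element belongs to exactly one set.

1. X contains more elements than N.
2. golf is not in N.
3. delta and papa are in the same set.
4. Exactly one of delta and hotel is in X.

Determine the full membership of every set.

N = {hotel}; X = {delta, golf, papa}

From (2): golf ∉ N.
Only one set left: golf ∈ X.
Suppose delta ∈ N: no assignment then satisfies all the clues, so delta ∉ N.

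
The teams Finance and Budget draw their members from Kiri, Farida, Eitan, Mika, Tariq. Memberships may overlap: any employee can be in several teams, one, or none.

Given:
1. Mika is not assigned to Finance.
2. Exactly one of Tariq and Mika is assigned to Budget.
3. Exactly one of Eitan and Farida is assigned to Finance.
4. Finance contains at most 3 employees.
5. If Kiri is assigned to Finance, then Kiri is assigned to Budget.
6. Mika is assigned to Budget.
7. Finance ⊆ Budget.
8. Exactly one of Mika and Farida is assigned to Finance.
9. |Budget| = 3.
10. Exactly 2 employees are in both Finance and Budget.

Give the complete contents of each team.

Finance = {Farida, Kiri}; Budget = {Farida, Kiri, Mika}

From (1): Mika ∉ Finance.
From (6): Mika ∈ Budget.
(2) (exactly one): Tariq ∉ Budget.
(7) contrapositive: Tariq ∉ Finance.
(8) (exactly one): Farida ∈ Finance.
(3) (exactly one): Eitan ∉ Finance.
(7) with Farida ∈ Finance: Farida ∈ Budget.
Suppose Kiri ∉ Finance: no assignment then satisfies all the clues, so Kiri ∈ Finance.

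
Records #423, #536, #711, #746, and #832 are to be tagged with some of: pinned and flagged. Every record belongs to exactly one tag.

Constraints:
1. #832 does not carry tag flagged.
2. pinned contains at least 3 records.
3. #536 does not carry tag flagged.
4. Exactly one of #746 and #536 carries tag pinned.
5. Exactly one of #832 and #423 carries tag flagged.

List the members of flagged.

From (1): #832 ∉ flagged.
From (3): #536 ∉ flagged.
(5) (exactly one): #423 ∈ flagged.
Only one tag left: #536 ∈ pinned.
Only one tag left: #832 ∈ pinned.
(4) (exactly one): #746 ∉ pinned.
Only one tag left: #746 ∈ flagged.
(2): only 3 candidates remain for pinned, so all are in.

flagged = {#423, #746}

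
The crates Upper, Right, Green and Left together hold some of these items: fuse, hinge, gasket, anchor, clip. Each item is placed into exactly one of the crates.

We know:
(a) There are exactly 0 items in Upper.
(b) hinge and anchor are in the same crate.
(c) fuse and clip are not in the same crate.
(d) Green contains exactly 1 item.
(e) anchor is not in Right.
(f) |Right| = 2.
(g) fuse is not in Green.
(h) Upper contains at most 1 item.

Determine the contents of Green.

From (e): anchor ∉ Right.
From (g): fuse ∉ Green.
(a): Upper already has 0, so the rest are out.
(b): hinge matches anchor: hinge ∉ Right.
Suppose hinge ∈ Green: no assignment then satisfies all the clues, so hinge ∉ Green.

Green = {clip}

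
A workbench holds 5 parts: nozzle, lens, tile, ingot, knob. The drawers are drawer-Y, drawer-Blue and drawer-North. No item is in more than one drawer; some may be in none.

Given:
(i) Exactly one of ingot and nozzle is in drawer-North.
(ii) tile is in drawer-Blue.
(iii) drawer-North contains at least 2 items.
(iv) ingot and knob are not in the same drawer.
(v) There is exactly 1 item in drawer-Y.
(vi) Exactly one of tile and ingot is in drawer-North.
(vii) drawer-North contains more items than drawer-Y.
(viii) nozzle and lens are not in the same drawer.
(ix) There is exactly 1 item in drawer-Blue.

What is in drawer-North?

From (ii): tile ∈ drawer-Blue.
(vi) (exactly one): ingot ∈ drawer-North.
(ix): drawer-Blue already has 1, so the rest are out.
(i) (exactly one): nozzle ∉ drawer-North.
(iv): knob ∉ drawer-North.
(iii): only 2 candidates remain for drawer-North, so all are in.

drawer-North = {ingot, lens}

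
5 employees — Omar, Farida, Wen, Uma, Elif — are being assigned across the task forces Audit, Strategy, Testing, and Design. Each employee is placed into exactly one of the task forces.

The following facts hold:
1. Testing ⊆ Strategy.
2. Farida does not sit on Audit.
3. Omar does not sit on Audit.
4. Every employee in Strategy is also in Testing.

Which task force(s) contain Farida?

Farida: Design

From (2): Farida ∉ Audit.
From (3): Omar ∉ Audit.
Suppose Farida ∈ Strategy: no assignment then satisfies all the clues, so Farida ∉ Strategy.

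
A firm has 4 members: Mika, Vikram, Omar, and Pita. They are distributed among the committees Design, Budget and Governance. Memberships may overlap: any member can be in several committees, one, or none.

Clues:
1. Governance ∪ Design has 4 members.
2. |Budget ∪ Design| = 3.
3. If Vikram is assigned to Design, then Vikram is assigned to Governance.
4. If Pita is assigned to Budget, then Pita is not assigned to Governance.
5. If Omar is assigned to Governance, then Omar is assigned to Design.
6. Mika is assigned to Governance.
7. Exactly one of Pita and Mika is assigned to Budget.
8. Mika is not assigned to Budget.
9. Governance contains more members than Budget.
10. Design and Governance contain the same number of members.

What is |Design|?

3

From (6): Mika ∈ Governance.
From (8): Mika ∉ Budget.
(7) (exactly one): Pita ∈ Budget.
(4): Pita ∉ Governance.
Suppose Vikram ∉ Governance: no assignment then satisfies all the clues, so Vikram ∈ Governance.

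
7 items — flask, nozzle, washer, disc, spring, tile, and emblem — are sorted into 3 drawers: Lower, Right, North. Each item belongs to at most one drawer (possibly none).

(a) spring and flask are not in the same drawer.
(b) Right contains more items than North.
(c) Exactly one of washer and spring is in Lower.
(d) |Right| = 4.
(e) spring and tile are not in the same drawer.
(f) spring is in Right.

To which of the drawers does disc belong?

disc: Right

From (f): spring ∈ Right.
(a): flask ∉ Right.
(c) (exactly one): washer ∈ Lower.
(e): tile ∉ Right.
(d): only 4 candidates remain for Right, so all are in.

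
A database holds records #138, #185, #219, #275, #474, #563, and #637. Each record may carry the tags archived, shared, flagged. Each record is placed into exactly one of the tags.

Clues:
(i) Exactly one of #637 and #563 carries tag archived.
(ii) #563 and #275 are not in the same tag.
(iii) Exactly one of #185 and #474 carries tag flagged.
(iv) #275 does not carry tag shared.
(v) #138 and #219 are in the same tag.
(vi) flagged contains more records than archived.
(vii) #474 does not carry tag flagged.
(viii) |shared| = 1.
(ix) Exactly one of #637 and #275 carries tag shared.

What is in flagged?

flagged = {#138, #185, #219, #275}

From (iv): #275 ∉ shared.
From (vii): #474 ∉ flagged.
(iii) (exactly one): #185 ∈ flagged.
(ix) (exactly one): #637 ∈ shared.
(i) (exactly one): #563 ∈ archived.
(ii): #275 ∉ archived.
(viii): shared already has 1, so the rest are out.
Only one tag left: #275 ∈ flagged.
Only one tag left: #474 ∈ archived.
Suppose #138 ∉ flagged: no assignment then satisfies all the clues, so #138 ∈ flagged.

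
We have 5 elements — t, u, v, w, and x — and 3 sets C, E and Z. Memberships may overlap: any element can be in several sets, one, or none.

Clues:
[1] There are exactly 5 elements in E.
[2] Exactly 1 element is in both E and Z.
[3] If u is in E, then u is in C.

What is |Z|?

1

(1): only 5 candidates remain for E, so all are in.
(3): u ∈ C.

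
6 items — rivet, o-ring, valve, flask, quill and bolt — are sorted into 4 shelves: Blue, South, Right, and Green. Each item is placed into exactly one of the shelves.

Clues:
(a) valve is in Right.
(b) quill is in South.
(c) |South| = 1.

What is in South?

South = {quill}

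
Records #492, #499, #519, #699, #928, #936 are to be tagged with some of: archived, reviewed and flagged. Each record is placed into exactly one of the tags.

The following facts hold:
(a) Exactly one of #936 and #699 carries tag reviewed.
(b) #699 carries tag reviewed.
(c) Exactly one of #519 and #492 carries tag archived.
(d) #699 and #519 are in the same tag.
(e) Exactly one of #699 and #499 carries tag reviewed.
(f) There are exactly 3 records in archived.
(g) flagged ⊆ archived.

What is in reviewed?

reviewed = {#519, #699, #928}

From (b): #699 ∈ reviewed.
(a) (exactly one): #936 ∉ reviewed.
(d): #519 matches #699: #519 ∉ archived.
(d): #519 matches #699: #519 ∈ reviewed.
(e) (exactly one): #499 ∉ reviewed.
(c) (exactly one): #492 ∈ archived.
Suppose #928 ∉ reviewed: no assignment then satisfies all the clues, so #928 ∈ reviewed.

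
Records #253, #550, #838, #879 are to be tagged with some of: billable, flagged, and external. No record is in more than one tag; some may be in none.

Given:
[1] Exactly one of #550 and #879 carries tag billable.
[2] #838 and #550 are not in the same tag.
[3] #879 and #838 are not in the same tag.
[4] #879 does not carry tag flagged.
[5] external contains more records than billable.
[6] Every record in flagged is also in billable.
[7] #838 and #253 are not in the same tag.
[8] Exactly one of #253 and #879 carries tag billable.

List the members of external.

From (4): #879 ∉ flagged.
Suppose #253 ∉ external: no assignment then satisfies all the clues, so #253 ∈ external.

external = {#253, #550}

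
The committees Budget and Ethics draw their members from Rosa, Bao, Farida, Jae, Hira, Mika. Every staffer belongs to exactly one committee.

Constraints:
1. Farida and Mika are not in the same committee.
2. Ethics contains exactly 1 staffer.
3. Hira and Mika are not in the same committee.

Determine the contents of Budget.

Budget = {Bao, Farida, Hira, Jae, Rosa}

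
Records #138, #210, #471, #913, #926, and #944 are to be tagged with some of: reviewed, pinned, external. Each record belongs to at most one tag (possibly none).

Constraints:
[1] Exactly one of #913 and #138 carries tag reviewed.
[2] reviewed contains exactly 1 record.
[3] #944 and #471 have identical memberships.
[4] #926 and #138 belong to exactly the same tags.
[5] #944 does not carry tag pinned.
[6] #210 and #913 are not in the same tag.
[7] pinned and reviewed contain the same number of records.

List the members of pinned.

pinned = {#210}

From (5): #944 ∉ pinned.
(3): #471 matches #944: #471 ∉ pinned.
Suppose #138 ∈ pinned: no assignment then satisfies all the clues, so #138 ∉ pinned.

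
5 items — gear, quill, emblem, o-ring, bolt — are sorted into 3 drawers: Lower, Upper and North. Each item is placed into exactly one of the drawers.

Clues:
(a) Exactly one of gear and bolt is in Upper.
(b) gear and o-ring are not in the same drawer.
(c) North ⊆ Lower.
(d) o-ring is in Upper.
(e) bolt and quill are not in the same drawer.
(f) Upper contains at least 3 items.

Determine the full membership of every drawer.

Lower = {gear, quill}; Upper = {bolt, emblem, o-ring}; North = {}

From (d): o-ring ∈ Upper.
(b): gear ∉ Upper.
(a) (exactly one): bolt ∈ Upper.
(e): quill ∉ Upper.
(f): only 3 candidates remain for Upper, so all are in.
Suppose gear ∉ Lower: no assignment then satisfies all the clues, so gear ∈ Lower.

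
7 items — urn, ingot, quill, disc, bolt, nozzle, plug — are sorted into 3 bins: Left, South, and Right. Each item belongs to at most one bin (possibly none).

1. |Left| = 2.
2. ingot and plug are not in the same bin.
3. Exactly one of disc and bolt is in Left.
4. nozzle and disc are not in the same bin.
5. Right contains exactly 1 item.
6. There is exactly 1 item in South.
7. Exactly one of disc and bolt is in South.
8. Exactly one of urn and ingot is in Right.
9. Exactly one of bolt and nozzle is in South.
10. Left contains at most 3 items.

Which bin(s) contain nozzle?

nozzle: none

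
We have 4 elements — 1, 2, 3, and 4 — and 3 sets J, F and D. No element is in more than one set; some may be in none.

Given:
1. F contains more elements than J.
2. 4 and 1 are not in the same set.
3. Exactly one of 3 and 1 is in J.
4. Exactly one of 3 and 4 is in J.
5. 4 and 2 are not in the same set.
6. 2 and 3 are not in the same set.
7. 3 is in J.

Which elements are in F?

F = {1, 2}

From (7): 3 ∈ J.
(3) (exactly one): 1 ∉ J.
(4) (exactly one): 4 ∉ J.
(6): 2 ∉ J.
Suppose 1 ∉ F: no assignment then satisfies all the clues, so 1 ∈ F.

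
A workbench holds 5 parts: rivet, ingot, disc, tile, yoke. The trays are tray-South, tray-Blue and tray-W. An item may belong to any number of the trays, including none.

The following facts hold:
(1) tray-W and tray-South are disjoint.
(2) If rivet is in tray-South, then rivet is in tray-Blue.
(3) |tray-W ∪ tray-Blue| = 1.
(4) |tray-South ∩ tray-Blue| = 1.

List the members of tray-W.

tray-W = {}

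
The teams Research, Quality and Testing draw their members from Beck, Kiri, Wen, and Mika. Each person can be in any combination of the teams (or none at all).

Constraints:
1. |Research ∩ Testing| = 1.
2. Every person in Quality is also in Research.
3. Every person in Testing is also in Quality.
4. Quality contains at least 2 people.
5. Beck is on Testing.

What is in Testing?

Testing = {Beck}

From (5): Beck ∈ Testing.
(3) with Beck ∈ Testing: Beck ∈ Quality.
(2) with Beck ∈ Quality: Beck ∈ Research.
Suppose Kiri ∈ Testing: no assignment then satisfies all the clues, so Kiri ∉ Testing.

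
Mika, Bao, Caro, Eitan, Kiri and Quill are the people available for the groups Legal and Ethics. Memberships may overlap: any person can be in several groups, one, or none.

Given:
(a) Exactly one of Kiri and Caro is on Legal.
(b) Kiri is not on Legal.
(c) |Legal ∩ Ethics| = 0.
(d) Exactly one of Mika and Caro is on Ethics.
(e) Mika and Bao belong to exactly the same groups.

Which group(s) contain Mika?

Mika: Ethics

From (b): Kiri ∉ Legal.
(a) (exactly one): Caro ∈ Legal.
Suppose Mika ∈ Legal: no assignment then satisfies all the clues, so Mika ∉ Legal.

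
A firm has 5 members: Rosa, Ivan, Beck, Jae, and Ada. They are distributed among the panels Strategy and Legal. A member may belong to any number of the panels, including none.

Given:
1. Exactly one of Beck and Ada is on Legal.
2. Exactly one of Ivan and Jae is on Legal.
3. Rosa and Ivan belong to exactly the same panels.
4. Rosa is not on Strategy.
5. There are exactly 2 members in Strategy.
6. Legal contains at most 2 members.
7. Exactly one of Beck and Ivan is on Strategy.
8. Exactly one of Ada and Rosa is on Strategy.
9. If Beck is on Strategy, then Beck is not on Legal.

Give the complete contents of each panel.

Strategy = {Ada, Beck}; Legal = {Ada, Jae}

From (4): Rosa ∉ Strategy.
(3): Ivan matches Rosa: Ivan ∉ Strategy.
(7) (exactly one): Beck ∈ Strategy.
(8) (exactly one): Ada ∈ Strategy.
(9): Beck ∉ Legal.
(1) (exactly one): Ada ∈ Legal.
(5): Strategy already has 2, so the rest are out.
Suppose Rosa ∈ Legal: no assignment then satisfies all the clues, so Rosa ∉ Legal.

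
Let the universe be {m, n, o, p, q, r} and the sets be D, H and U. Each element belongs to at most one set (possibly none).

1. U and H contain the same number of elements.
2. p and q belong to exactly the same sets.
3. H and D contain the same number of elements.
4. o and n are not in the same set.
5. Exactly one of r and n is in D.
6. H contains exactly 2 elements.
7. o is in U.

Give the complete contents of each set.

D = {m, n}; H = {p, q}; U = {o, r}

From (7): o ∈ U.
(4): n ∉ U.
Suppose m ∉ D: no assignment then satisfies all the clues, so m ∈ D.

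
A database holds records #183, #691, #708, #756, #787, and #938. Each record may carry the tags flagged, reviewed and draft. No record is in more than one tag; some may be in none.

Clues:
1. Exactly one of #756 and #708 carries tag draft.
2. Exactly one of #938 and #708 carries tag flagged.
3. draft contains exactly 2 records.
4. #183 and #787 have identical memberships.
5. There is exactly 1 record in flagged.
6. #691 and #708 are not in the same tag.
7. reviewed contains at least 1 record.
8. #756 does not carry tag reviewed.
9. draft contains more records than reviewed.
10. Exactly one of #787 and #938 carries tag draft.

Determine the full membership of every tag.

flagged = {#708}; reviewed = {#691}; draft = {#756, #938}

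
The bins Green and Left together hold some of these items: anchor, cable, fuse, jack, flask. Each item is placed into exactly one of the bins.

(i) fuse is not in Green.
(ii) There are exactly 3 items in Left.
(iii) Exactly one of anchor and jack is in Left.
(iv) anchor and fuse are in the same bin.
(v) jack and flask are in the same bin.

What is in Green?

Green = {flask, jack}

From (i): fuse ∉ Green.
(iv): anchor matches fuse: anchor ∉ Green.
Only one bin left: anchor ∈ Left.
Only one bin left: fuse ∈ Left.
(iii) (exactly one): jack ∉ Left.
(v): flask matches jack: flask ∉ Left.
Only one bin left: jack ∈ Green.
Only one bin left: flask ∈ Green.
(ii): only 3 candidates remain for Left, so all are in.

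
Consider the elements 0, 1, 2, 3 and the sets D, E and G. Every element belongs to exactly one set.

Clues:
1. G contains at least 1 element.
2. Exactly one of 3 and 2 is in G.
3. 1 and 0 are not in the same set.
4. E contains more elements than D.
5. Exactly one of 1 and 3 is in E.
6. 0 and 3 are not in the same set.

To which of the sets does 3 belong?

3: G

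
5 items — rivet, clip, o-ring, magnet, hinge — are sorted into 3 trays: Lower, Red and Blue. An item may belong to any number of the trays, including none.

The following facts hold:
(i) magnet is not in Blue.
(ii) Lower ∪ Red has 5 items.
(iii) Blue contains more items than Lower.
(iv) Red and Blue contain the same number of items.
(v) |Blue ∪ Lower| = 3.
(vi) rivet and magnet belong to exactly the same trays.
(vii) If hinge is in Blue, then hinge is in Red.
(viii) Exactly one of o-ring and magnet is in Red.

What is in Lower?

Lower = {clip, o-ring}

From (i): magnet ∉ Blue.
(vi): rivet matches magnet: rivet ∉ Blue.
Suppose rivet ∈ Lower: no assignment then satisfies all the clues, so rivet ∉ Lower.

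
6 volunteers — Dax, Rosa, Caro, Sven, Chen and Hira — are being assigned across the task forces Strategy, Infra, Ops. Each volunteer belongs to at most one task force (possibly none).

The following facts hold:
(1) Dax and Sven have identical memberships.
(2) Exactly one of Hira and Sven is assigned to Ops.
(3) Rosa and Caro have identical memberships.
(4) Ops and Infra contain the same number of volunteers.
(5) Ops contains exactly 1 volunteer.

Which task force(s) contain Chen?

Chen: Infra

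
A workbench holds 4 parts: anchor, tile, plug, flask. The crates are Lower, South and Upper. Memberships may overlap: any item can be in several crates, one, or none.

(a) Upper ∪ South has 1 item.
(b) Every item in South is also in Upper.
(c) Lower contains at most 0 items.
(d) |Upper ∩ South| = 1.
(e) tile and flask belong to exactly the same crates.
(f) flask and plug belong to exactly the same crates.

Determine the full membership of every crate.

Lower = {}; South = {anchor}; Upper = {anchor}

(c): Lower already has 0, so the rest are out.
Suppose anchor ∉ South: no assignment then satisfies all the clues, so anchor ∈ South.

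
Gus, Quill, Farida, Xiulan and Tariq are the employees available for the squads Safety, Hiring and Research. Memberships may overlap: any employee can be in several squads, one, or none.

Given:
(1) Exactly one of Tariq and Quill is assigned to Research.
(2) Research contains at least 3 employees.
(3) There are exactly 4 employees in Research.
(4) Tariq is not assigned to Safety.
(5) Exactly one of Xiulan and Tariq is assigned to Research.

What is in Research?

From (4): Tariq ∉ Safety.
Suppose Gus ∉ Research: no assignment then satisfies all the clues, so Gus ∈ Research.

Research = {Farida, Gus, Quill, Xiulan}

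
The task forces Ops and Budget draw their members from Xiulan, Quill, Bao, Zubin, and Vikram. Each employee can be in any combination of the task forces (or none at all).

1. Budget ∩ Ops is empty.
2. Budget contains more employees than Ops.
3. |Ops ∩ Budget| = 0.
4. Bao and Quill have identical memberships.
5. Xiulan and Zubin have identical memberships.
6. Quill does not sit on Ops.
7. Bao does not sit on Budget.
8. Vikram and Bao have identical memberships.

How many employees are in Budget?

From (6): Quill ∉ Ops.
From (7): Bao ∉ Budget.
(4): Bao matches Quill: Bao ∉ Ops.
(4): Quill matches Bao: Quill ∉ Budget.
(8): Vikram matches Bao: Vikram ∉ Ops.
(8): Vikram matches Bao: Vikram ∉ Budget.
Suppose Xiulan ∈ Ops: no assignment then satisfies all the clues, so Xiulan ∉ Ops.

2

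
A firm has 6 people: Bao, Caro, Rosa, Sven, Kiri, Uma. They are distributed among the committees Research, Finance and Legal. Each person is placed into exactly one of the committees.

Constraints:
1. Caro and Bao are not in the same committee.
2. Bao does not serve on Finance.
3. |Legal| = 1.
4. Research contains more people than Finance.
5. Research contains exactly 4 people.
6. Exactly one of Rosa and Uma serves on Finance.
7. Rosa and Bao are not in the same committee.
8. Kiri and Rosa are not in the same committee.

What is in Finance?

Finance = {Rosa}

From (2): Bao ∉ Finance.
Suppose Caro ∈ Finance: no assignment then satisfies all the clues, so Caro ∉ Finance.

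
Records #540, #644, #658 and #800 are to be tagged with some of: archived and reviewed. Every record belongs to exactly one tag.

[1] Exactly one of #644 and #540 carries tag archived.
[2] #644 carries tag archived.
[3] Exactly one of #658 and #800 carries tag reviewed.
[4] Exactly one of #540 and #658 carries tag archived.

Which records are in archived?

archived = {#644, #658}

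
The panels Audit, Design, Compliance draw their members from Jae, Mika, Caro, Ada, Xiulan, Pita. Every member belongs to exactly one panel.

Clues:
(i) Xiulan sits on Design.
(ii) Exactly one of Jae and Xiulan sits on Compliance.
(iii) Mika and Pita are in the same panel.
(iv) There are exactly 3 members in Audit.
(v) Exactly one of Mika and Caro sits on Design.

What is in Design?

From (i): Xiulan ∈ Design.
(ii) (exactly one): Jae ∈ Compliance.
Suppose Mika ∈ Design: no assignment then satisfies all the clues, so Mika ∉ Design.

Design = {Caro, Xiulan}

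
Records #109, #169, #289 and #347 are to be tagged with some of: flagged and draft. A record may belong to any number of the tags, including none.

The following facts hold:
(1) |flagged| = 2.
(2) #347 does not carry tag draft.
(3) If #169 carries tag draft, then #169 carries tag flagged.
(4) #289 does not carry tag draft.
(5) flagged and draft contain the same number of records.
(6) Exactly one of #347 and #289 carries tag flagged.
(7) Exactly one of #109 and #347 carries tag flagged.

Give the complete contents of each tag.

flagged = {#169, #347}; draft = {#109, #169}

From (2): #347 ∉ draft.
From (4): #289 ∉ draft.
Suppose #109 ∈ flagged: no assignment then satisfies all the clues, so #109 ∉ flagged.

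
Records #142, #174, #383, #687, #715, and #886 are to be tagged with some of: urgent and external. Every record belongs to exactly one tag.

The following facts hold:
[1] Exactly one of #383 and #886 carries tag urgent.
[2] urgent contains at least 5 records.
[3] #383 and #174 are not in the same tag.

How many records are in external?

1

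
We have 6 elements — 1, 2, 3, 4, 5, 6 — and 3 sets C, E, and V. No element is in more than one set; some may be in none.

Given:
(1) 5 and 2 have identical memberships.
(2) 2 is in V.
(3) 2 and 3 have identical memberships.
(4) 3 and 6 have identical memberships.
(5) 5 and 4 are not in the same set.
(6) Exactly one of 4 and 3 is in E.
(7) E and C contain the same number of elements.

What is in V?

From (2): 2 ∈ V.
(1): 5 matches 2: 5 ∉ C.
(1): 5 matches 2: 5 ∉ E.
(1): 5 matches 2: 5 ∈ V.
(3): 3 matches 2: 3 ∉ C.
(3): 3 matches 2: 3 ∉ E.
(3): 3 matches 2: 3 ∈ V.
(4): 6 matches 3: 6 ∉ C.
(4): 6 matches 3: 6 ∉ E.
(4): 6 matches 3: 6 ∈ V.
(5): 4 ∉ V.
Suppose 1 ∈ V: no assignment then satisfies all the clues, so 1 ∉ V.

V = {2, 3, 5, 6}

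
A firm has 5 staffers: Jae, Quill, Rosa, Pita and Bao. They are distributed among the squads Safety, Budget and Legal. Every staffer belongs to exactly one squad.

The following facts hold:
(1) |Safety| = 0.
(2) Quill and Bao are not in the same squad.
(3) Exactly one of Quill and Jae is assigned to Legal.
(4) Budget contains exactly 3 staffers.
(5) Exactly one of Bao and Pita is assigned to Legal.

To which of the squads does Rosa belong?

(1): Safety already has 0, so the rest are out.
Suppose Rosa ∉ Budget: no assignment then satisfies all the clues, so Rosa ∈ Budget.

Rosa: Budget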